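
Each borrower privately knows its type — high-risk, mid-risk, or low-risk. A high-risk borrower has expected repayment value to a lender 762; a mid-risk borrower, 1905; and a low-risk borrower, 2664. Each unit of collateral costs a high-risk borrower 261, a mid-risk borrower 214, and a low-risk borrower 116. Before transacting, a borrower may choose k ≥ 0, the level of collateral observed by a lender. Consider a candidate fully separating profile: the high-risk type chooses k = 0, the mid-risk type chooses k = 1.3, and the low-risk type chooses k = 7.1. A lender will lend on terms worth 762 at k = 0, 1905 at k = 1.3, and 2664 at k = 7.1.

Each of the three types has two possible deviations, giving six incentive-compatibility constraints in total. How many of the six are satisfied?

4

High-risk (own payoff 762): to k=1.3 gives 1905 − 261×1.3 = 1565.7 → profitable ✗; to k=7.1 gives 2664 − 261×7.1 = 810.9 → profitable ✗.
Mid-risk (own payoff 1905 − 214×1.3 = 1626.8): to k=0 gives 762 → no gain ✓; to k=7.1 gives 2664 − 214×7.1 = 1144.6 → no gain ✓.
Low-risk (own payoff 2664 − 116×7.1 = 1840.4): to k=0 gives 762 → no gain ✓; to k=1.3 gives 1905 − 116×1.3 = 1754.2 → no gain ✓.
4 of the 6 constraints hold; not an equilibrium.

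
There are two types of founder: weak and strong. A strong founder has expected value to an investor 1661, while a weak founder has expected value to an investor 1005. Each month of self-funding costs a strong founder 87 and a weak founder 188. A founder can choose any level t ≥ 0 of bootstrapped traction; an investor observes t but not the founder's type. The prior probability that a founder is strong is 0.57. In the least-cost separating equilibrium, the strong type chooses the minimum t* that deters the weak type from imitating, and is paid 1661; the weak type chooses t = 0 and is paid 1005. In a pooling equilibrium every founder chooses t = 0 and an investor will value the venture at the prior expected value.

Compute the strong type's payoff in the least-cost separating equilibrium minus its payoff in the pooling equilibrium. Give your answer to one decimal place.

-21.5

Least-cost separating signal: t* solves 1005 = 1661 − 188·t*, so t* = (1661 − 1005)/188 ≈ 3.4894.
Strong type's separating payoff: 1661 − 87 × t* = 1661 − 87 × (1661 − 1005)/188 = 1661 − 57072/188 ≈ 1357.426.
Pooling payoff: 0.57 × 1661 + 0.43 × 1005 = 1378.92.
Difference: 1357.426 − 1378.92 = -21.494, i.e. -21.5 to one decimal place.
The strong type would prefer the pooling outcome.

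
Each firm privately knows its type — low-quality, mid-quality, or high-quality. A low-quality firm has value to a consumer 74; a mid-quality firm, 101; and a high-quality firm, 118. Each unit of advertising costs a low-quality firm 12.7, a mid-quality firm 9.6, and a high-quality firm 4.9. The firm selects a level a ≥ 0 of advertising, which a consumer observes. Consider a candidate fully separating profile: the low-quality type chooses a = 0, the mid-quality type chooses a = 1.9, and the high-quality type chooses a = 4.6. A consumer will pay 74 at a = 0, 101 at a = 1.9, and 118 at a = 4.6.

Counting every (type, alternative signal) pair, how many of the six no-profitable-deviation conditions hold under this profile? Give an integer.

Mid-quality (own payoff 101 − 9.6×1.9 = 82.76): to a=0 gives 74 → no gain ✓; to a=4.6 gives 118 − 9.6×4.6 = 73.84 → no gain ✓.
Low-quality (own payoff 74): to a=1.9 gives 101 − 12.7×1.9 = 76.87 → profitable ✗; to a=4.6 gives 118 − 12.7×4.6 = 59.58 → no gain ✓.
High-quality (own payoff 118 − 4.9×4.6 = 95.46): to a=0 gives 74 → no gain ✓; to a=1.9 gives 101 − 4.9×1.9 = 91.69 → no gain ✓.
5 of the 6 constraints hold; not an equilibrium.

5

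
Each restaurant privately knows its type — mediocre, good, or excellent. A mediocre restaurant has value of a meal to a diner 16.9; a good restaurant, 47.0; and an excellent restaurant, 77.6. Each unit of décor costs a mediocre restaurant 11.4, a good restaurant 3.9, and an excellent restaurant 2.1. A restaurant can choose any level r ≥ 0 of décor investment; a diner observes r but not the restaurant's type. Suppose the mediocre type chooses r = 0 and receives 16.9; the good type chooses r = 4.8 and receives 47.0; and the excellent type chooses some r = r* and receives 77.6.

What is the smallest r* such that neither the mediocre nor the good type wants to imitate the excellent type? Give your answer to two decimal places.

12.65

Good type (on-path payoff 47.0 − 3.9×4.8 = 28.28) won't mimic when 28.28 ≥ 77.6 − 3.9·r*, i.e. r* ≥ 12.65.
Mediocre type (on-path payoff 16.9) won't mimic when 16.9 ≥ 77.6 − 11.4·r*, i.e. r* ≥ 5.32.
Both must hold, so r* = max(5.32, 12.65) = 12.65. The good type's constraint binds.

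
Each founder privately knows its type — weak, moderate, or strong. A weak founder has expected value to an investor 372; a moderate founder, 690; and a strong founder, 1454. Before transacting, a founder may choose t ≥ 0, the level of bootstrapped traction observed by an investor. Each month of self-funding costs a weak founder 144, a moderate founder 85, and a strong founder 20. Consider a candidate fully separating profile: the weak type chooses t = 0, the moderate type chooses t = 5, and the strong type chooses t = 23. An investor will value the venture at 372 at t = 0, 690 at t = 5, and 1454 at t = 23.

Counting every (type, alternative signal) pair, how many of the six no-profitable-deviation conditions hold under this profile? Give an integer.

5

Strong (own payoff 1454 − 20×23 = 994): to t=0 gives 372 → no gain ✓; to t=5 gives 690 − 20×5 = 590 → no gain ✓.
Weak (own payoff 372): to t=5 gives 690 − 144×5 = -30 → no gain ✓; to t=23 gives 1454 − 144×23 = -1858 → no gain ✓.
Moderate (own payoff 690 − 85×5 = 265): to t=0 gives 372 → profitable ✗; to t=23 gives 1454 − 85×23 = -501 → no gain ✓.
5 of the 6 constraints hold; not an equilibrium.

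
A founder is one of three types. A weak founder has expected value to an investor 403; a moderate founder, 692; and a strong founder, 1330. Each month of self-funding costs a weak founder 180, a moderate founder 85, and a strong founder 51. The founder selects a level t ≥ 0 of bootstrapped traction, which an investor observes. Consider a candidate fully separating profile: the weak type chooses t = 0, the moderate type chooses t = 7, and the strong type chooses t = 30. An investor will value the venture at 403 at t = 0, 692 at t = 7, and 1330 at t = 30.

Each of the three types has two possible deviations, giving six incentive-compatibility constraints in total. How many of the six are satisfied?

3

Strong (own payoff 1330 − 51×30 = -200): to t=0 gives 403 → profitable ✗; to t=7 gives 692 − 51×7 = 335 → profitable ✗.
Weak (own payoff 403): to t=7 gives 692 − 180×7 = -568 → no gain ✓; to t=30 gives 1330 − 180×30 = -4070 → no gain ✓.
Moderate (own payoff 692 − 85×7 = 97): to t=0 gives 403 → profitable ✗; to t=30 gives 1330 − 85×30 = -1220 → no gain ✓.
3 of the 6 constraints hold; not an equilibrium.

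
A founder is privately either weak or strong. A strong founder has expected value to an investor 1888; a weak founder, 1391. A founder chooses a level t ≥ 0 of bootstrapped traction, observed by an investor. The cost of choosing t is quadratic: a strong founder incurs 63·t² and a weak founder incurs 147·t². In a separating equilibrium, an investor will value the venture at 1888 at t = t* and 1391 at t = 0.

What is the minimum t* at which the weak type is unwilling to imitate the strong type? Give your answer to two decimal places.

The weak type at t = 0 receives 1391; imitating at t* yields 1888 − 147·t*².
Indifference: 1391 = 1888 − 147·t*², so t*² = (1888 − 1391) / 147 ≈ 3.3810.
t* = √3.3810 ≈ 1.84.

1.84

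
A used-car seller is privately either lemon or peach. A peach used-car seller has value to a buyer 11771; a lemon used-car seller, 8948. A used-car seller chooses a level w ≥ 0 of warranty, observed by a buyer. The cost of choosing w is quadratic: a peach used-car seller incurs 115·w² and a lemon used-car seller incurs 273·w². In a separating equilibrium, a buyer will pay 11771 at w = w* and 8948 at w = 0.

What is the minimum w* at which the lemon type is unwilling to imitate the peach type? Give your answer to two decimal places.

3.22

The lemon type at w = 0 receives 8948; imitating at w* yields 11771 − 273·w*².
Indifference: 8948 = 11771 − 273·w*², so w*² = (11771 − 8948) / 273 ≈ 10.3407.
w* = √10.3407 ≈ 3.22.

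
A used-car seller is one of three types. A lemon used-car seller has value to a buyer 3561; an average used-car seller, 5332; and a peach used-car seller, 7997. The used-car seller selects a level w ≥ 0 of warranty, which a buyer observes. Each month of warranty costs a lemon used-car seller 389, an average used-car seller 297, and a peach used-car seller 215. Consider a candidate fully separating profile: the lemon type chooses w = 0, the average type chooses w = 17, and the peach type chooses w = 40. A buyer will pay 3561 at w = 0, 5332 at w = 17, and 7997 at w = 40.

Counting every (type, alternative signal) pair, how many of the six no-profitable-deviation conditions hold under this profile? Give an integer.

Average (own payoff 5332 − 297×17 = 283): to w=0 gives 3561 → profitable ✗; to w=40 gives 7997 − 297×40 = -3883 → no gain ✓.
Peach (own payoff 7997 − 215×40 = -603): to w=0 gives 3561 → profitable ✗; to w=17 gives 5332 − 215×17 = 1677 → profitable ✗.
Lemon (own payoff 3561): to w=17 gives 5332 − 389×17 = -1281 → no gain ✓; to w=40 gives 7997 − 389×40 = -7563 → no gain ✓.
3 of the 6 constraints hold; not an equilibrium.

3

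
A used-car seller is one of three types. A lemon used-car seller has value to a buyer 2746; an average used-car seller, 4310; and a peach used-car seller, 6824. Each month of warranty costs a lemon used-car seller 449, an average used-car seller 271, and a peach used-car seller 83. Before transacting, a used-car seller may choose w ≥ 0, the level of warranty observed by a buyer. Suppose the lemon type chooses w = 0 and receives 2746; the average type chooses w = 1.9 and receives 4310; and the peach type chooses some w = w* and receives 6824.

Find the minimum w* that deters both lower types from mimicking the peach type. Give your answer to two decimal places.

11.18

Average type (on-path payoff 4310 − 271×1.9 = 3795.1) won't mimic when 3795.1 ≥ 6824 − 271·w*, i.e. w* ≥ 11.18.
Lemon type (on-path payoff 2746) won't mimic when 2746 ≥ 6824 − 449·w*, i.e. w* ≥ 9.08.
Both must hold, so w* = max(9.08, 11.18) = 11.18. The average type's constraint binds.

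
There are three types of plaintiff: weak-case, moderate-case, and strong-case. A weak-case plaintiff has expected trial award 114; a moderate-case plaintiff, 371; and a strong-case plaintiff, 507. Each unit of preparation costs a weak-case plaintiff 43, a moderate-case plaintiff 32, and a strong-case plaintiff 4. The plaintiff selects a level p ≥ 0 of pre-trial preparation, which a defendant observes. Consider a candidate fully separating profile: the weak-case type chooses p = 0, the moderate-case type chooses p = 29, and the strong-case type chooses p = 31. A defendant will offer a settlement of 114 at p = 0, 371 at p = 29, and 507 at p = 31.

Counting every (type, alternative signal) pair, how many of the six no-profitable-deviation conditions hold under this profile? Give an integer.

Strong-case (own payoff 507 − 4×31 = 383): to p=0 gives 114 → no gain ✓; to p=29 gives 371 − 4×29 = 255 → no gain ✓.
Weak-case (own payoff 114): to p=29 gives 371 − 43×29 = -876 → no gain ✓; to p=31 gives 507 − 43×31 = -826 → no gain ✓.
Moderate-case (own payoff 371 − 32×29 = -557): to p=0 gives 114 → profitable ✗; to p=31 gives 507 − 32×31 = -485 → profitable ✗.
4 of the 6 constraints hold; not an equilibrium.

4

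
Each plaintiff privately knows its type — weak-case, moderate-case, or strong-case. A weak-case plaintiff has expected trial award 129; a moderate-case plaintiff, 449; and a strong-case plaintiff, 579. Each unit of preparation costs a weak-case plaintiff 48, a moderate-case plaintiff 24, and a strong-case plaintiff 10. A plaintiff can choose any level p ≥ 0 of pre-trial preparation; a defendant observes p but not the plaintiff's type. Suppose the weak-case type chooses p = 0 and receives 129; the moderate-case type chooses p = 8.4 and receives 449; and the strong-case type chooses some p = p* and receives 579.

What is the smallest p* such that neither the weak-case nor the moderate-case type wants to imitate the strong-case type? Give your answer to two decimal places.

Moderate-case type (on-path payoff 449 − 24×8.4 = 247.4) won't mimic when 247.4 ≥ 579 − 24·p*, i.e. p* ≥ 13.82.
Weak-case type (on-path payoff 129) won't mimic when 129 ≥ 579 − 48·p*, i.e. p* ≥ 9.38.
Both must hold, so p* = max(9.38, 13.82) = 13.82. The moderate-case type's constraint binds.

13.82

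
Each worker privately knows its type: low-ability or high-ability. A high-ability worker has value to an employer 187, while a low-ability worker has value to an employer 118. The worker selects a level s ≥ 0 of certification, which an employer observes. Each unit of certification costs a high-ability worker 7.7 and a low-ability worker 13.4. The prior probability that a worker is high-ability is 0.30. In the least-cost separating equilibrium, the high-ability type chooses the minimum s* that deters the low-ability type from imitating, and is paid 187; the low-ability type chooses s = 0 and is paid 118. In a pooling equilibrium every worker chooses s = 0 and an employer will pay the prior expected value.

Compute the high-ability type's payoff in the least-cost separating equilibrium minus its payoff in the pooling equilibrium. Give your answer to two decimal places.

Least-cost separating signal: s* solves 118 = 187 − 13.4·s*, so s* = (187 − 118)/13.4 ≈ 5.1493.
High-ability type's separating payoff: 187 − 7.7 × s* = 187 − 7.7 × (187 − 118)/13.4 = 187 − 531.3/13.4 ≈ 147.3507.
Pooling payoff: 0.30 × 187 + 0.70 × 118 = 138.7.
Difference: 147.3507 − 138.7 = 8.6507, i.e. 8.65 to two decimal places.
The high-ability type prefers to separate.

8.65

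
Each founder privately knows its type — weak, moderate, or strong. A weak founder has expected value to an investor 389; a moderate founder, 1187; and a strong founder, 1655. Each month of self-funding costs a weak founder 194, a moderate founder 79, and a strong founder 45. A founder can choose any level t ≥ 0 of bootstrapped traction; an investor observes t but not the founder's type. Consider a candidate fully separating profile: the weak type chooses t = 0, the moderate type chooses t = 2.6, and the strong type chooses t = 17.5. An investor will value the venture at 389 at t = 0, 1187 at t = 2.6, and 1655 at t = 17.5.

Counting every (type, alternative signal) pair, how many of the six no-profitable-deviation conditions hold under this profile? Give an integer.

4

Strong (own payoff 1655 − 45×17.5 = 867.5): to t=0 gives 389 → no gain ✓; to t=2.6 gives 1187 − 45×2.6 = 1070 → profitable ✗.
Moderate (own payoff 1187 − 79×2.6 = 981.6): to t=0 gives 389 → no gain ✓; to t=17.5 gives 1655 − 79×17.5 = 272.5 → no gain ✓.
Weak (own payoff 389): to t=2.6 gives 1187 − 194×2.6 = 682.6 → profitable ✗; to t=17.5 gives 1655 − 194×17.5 = -1740 → no gain ✓.
4 of the 6 constraints hold; not an equilibrium.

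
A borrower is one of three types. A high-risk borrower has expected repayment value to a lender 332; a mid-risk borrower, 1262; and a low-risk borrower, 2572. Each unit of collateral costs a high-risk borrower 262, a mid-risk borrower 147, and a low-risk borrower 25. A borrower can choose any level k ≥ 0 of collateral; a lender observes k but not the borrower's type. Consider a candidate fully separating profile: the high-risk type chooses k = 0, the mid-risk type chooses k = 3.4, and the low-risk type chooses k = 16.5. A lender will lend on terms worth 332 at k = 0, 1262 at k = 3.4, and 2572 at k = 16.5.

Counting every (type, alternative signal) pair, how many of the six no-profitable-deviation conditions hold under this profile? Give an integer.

5

High-risk (own payoff 332): to k=3.4 gives 1262 − 262×3.4 = 371.2 → profitable ✗; to k=16.5 gives 2572 − 262×16.5 = -1751 → no gain ✓.
Low-risk (own payoff 2572 − 25×16.5 = 2159.5): to k=0 gives 332 → no gain ✓; to k=3.4 gives 1262 − 25×3.4 = 1177 → no gain ✓.
Mid-risk (own payoff 1262 − 147×3.4 = 762.2): to k=0 gives 332 → no gain ✓; to k=16.5 gives 2572 − 147×16.5 = 146.5 → no gain ✓.
5 of the 6 constraints hold; not an equilibrium.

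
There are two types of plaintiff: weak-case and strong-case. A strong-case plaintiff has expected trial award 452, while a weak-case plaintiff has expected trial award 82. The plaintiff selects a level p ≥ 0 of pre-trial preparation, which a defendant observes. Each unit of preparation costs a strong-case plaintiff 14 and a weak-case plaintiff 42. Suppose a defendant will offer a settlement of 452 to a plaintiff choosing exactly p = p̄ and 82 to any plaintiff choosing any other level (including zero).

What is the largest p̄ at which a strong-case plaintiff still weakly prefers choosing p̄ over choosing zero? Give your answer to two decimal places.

Choosing p̄ yields the strong-case type 452 − 14·p̄; choosing zero yields 82.
The strong-case type is indifferent at 452 − 14·p̄ = 82, i.e. p̄ = (452 − 82) / 14 ≈ 26.43.
For any p̄ above 26.43 the strong-case type would rather pool at zero, so separation collapses.

26.43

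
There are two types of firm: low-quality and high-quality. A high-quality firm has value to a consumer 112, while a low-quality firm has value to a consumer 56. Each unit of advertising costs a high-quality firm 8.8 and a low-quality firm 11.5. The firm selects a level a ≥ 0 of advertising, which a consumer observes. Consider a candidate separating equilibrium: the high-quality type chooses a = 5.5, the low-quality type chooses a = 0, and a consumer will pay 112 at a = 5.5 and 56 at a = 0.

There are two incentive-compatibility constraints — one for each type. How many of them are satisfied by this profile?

2

Low-quality type: stay at 0 → 56; mimic → 112 − 11.5 × 5.5 = 48.75. IC holds (56 ≥ 48.75).
High-quality type: signal → 112 − 8.8 × 5.5 = 63.6; deviate to 0 → 56. IC holds (63.6 ≥ 56).
2 of 2 constraints hold, so this is a separating equilibrium.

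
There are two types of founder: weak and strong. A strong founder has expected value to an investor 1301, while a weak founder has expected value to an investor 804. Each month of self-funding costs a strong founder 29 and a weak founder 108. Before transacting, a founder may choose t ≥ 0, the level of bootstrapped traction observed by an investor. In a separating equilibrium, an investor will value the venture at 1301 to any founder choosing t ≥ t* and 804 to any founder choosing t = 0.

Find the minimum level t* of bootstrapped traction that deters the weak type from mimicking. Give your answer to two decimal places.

4.60

A weak founder choosing t = 0 receives 804.
Imitating at t* instead would pay 1301 at cost 108·t*, netting 1301 − 108·t*.
Indifference: 804 = 1301 − 108·t*, so t* = (1301 − 804) / 108 ≈ 4.60.
This is the weak type's binding incentive-compatibility constraint; any t ≥ 4.60 sustains separation on that side.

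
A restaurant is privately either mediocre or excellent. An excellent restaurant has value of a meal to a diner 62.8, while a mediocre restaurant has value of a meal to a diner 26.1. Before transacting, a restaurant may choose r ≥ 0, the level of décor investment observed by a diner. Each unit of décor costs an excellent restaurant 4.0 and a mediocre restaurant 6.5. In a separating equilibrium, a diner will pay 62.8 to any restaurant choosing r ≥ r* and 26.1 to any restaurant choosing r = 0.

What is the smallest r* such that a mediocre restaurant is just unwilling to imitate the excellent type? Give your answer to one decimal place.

5.6

A mediocre restaurant choosing r = 0 receives 26.1.
Imitating at r* instead would pay 62.8 at cost 6.5·r*, netting 62.8 − 6.5·r*.
Indifference: 26.1 = 62.8 − 6.5·r*, so r* = (62.8 − 26.1) / 6.5 ≈ 5.6.
At r* the mediocre type's incentive constraint just binds; the excellent type strictly prefers r* since its per-unit cost is lower.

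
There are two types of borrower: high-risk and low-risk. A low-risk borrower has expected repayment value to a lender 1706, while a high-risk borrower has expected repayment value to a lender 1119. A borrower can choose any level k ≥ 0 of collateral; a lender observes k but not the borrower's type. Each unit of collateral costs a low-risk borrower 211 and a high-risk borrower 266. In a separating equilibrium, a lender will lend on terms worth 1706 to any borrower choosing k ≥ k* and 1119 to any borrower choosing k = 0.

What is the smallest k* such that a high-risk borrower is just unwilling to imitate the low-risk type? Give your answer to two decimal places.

2.21

A high-risk borrower choosing k = 0 receives 1119.
Imitating at k* instead would pay 1706 at cost 266·k*, netting 1706 − 266·k*.
Indifference: 1119 = 1706 − 266·k*, so k* = (1706 − 1119) / 266 ≈ 2.21.
At k* the high-risk type's incentive constraint just binds; the low-risk type strictly prefers k* since its per-unit cost is lower.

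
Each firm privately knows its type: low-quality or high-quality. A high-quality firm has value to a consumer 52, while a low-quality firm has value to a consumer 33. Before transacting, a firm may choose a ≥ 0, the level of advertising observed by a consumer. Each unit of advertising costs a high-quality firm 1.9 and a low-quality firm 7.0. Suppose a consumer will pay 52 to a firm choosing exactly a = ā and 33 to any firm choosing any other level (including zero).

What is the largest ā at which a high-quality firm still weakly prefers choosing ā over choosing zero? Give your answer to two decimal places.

Choosing ā yields the high-quality type 52 − 1.9·ā; choosing zero yields 33.
The high-quality type is indifferent at 52 − 1.9·ā = 33, i.e. ā = (52 − 33) / 1.9 = 10.00.
For any ā above 10.00 the high-quality type would rather pool at zero, so separation collapses.

10.00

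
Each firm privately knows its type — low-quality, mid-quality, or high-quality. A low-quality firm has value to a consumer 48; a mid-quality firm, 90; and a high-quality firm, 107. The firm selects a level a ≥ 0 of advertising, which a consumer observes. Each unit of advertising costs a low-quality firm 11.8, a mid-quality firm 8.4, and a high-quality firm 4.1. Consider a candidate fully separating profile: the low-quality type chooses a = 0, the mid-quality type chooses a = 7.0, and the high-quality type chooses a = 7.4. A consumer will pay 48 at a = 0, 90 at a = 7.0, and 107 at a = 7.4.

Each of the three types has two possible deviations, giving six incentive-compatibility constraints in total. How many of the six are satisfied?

Low-quality (own payoff 48): to a=7.0 gives 90 − 11.8×7.0 = 7.4 → no gain ✓; to a=7.4 gives 107 − 11.8×7.4 = 19.68 → no gain ✓.
Mid-quality (own payoff 90 − 8.4×7.0 = 31.2): to a=0 gives 48 → profitable ✗; to a=7.4 gives 107 − 8.4×7.4 = 44.84 → profitable ✗.
High-quality (own payoff 107 − 4.1×7.4 = 76.66): to a=0 gives 48 → no gain ✓; to a=7.0 gives 90 − 4.1×7.0 = 61.3 → no gain ✓.
4 of the 6 constraints hold; not an equilibrium.

4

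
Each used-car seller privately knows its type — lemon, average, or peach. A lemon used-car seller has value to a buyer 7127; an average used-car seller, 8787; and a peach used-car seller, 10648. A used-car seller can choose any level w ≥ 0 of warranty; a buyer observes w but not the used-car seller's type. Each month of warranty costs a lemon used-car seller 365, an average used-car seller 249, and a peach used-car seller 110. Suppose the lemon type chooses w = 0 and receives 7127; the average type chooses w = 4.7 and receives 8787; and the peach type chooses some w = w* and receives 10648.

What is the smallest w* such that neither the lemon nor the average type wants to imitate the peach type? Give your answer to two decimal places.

12.17

Lemon type (on-path payoff 7127) won't mimic when 7127 ≥ 10648 − 365·w*, i.e. w* ≥ 9.65.
Average type (on-path payoff 8787 − 249×4.7 = 7616.7) won't mimic when 7616.7 ≥ 10648 − 249·w*, i.e. w* ≥ 12.17.
Both must hold, so w* = max(9.65, 12.17) = 12.17. The average type's constraint binds.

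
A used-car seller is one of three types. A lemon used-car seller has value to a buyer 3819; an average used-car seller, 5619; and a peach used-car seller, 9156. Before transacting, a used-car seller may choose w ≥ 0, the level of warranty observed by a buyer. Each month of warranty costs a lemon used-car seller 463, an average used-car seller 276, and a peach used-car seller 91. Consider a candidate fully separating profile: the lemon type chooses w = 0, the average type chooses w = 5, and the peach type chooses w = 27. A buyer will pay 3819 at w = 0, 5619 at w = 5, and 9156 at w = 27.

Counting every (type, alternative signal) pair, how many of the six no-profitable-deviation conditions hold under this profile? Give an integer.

Average (own payoff 5619 − 276×5 = 4239): to w=0 gives 3819 → no gain ✓; to w=27 gives 9156 − 276×27 = 1704 → no gain ✓.
Peach (own payoff 9156 − 91×27 = 6699): to w=0 gives 3819 → no gain ✓; to w=5 gives 5619 − 91×5 = 5164 → no gain ✓.
Lemon (own payoff 3819): to w=5 gives 5619 − 463×5 = 3304 → no gain ✓; to w=27 gives 9156 − 463×27 = -3345 → no gain ✓.
6 of the 6 constraints hold; this profile is a separating equilibrium.

6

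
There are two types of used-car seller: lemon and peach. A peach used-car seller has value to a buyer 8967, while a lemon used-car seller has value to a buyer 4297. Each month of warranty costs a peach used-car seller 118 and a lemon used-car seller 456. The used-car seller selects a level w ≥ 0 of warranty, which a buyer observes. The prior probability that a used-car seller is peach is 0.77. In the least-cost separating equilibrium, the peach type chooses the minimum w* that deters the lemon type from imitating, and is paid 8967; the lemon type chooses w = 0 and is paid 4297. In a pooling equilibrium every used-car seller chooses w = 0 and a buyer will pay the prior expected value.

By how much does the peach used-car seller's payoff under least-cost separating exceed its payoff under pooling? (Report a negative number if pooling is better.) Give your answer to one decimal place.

Least-cost separating signal: w* solves 4297 = 8967 − 456·w*, so w* = (8967 − 4297)/456 ≈ 10.2412.
Peach type's separating payoff: 8967 − 118 × w* = 8967 − 118 × (8967 − 4297)/456 = 8967 − 551060/456 ≈ 7758.535.
Pooling payoff: 0.77 × 8967 + 0.23 × 4297 = 7892.9.
Difference: 7758.535 − 7892.9 = -134.365, i.e. -134.4 to one decimal place.
The peach type would prefer the pooling outcome.

-134.4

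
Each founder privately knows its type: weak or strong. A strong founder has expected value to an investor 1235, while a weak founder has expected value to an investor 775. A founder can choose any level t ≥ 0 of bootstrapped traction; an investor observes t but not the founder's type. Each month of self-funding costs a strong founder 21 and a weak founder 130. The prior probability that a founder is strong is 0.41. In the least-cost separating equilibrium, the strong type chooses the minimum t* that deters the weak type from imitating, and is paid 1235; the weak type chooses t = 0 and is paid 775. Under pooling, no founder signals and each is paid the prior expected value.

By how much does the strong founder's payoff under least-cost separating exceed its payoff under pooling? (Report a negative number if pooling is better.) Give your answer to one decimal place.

197.1

Least-cost separating signal: t* solves 775 = 1235 − 130·t*, so t* = (1235 − 775)/130 ≈ 3.5385.
Strong type's separating payoff: 1235 − 21 × t* = 1235 − 21 × (1235 − 775)/130 = 1235 − 9660/130 ≈ 1160.692.
Pooling payoff: 0.41 × 1235 + 0.59 × 775 = 963.6.
Difference: 1160.692 − 963.6 = 197.092, i.e. 197.1 to one decimal place.
The strong type prefers to separate.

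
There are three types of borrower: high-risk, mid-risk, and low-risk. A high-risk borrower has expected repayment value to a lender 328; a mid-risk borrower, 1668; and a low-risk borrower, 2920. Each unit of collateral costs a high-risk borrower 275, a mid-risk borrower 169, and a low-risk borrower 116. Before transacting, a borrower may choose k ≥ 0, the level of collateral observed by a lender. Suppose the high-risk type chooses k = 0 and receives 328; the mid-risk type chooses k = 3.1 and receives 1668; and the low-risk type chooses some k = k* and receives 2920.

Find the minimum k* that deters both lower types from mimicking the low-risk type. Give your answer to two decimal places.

High-risk type (on-path payoff 328) won't mimic when 328 ≥ 2920 − 275·k*, i.e. k* ≥ 9.43.
Mid-risk type (on-path payoff 1668 − 169×3.1 = 1144.1) won't mimic when 1144.1 ≥ 2920 − 169·k*, i.e. k* ≥ 10.51.
Both must hold, so k* = max(9.43, 10.51) = 10.51. The mid-risk type's constraint binds.

10.51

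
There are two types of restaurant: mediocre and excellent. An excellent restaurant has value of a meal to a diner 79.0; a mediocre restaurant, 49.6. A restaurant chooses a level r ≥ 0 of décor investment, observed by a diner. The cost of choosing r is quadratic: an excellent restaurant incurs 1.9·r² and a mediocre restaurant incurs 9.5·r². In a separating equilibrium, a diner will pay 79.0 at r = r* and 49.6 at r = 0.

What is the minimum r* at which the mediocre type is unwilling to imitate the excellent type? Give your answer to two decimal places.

The mediocre type at r = 0 receives 49.6; imitating at r* yields 79.0 − 9.5·r*².
Indifference: 49.6 = 79.0 − 9.5·r*², so r*² = (79.0 − 49.6) / 9.5 ≈ 3.0947.
r* = √3.0947 ≈ 1.76.

1.76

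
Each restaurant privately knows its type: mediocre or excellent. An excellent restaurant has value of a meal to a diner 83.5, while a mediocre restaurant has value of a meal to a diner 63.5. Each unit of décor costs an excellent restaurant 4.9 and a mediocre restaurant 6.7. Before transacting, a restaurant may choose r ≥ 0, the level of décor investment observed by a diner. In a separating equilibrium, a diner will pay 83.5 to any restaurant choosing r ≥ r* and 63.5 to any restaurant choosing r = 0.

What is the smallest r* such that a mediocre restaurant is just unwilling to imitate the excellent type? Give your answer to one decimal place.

3.0

A mediocre restaurant choosing r = 0 receives 63.5.
Imitating at r* instead would pay 83.5 at cost 6.7·r*, netting 83.5 − 6.7·r*.
Indifference: 63.5 = 83.5 − 6.7·r*, so r* = (83.5 − 63.5) / 6.7 ≈ 3.0.
At r* the mediocre type's incentive constraint just binds; the excellent type strictly prefers r* since its per-unit cost is lower.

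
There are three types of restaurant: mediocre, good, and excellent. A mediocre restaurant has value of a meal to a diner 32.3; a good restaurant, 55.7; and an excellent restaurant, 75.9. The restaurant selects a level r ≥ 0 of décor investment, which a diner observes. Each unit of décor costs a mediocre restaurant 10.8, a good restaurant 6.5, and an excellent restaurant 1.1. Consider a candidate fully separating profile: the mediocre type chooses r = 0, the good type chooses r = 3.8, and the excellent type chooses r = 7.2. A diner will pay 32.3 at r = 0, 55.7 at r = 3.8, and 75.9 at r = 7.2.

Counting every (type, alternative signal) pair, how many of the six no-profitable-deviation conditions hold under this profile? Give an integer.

Good (own payoff 55.7 − 6.5×3.8 = 31): to r=0 gives 32.3 → profitable ✗; to r=7.2 gives 75.9 − 6.5×7.2 = 29.1 → no gain ✓.
Excellent (own payoff 75.9 − 1.1×7.2 = 67.98): to r=0 gives 32.3 → no gain ✓; to r=3.8 gives 55.7 − 1.1×3.8 = 51.52 → no gain ✓.
Mediocre (own payoff 32.3): to r=3.8 gives 55.7 − 10.8×3.8 = 14.66 → no gain ✓; to r=7.2 gives 75.9 − 10.8×7.2 = -1.86 → no gain ✓.
5 of the 6 constraints hold; not an equilibrium.

5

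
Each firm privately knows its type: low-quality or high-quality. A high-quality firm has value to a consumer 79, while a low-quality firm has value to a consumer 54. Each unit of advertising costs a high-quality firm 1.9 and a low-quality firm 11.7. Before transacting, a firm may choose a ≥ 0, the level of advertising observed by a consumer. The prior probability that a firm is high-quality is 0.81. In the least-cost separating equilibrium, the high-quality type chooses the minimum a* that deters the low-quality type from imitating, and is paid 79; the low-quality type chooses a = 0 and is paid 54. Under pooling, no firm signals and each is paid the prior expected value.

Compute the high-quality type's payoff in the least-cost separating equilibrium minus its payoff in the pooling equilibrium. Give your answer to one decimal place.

Least-cost separating signal: a* solves 54 = 79 − 11.7·a*, so a* = (79 − 54)/11.7 ≈ 2.1368.
High-quality type's separating payoff: 79 − 1.9 × a* = 79 − 1.9 × (79 − 54)/11.7 = 79 − 47.5/11.7 ≈ 74.940.
Pooling payoff: 0.81 × 79 + 0.19 × 54 = 74.25.
Difference: 74.940 − 74.25 = 0.69, i.e. 0.7 to one decimal place.
The high-quality type prefers to separate.

0.7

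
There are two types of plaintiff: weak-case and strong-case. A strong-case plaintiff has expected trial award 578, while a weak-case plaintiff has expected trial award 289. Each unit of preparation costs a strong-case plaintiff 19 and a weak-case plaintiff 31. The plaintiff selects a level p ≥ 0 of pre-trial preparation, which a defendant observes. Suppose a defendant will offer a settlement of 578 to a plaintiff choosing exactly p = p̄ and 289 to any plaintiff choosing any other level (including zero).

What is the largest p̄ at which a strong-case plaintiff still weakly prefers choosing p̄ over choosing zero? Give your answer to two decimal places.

15.21

Choosing p̄ yields the strong-case type 578 − 19·p̄; choosing zero yields 289.
The strong-case type is indifferent at 578 − 19·p̄ = 289, i.e. p̄ = (578 − 289) / 19 ≈ 15.21.
For any p̄ above 15.21 the strong-case type would rather pool at zero, so separation collapses.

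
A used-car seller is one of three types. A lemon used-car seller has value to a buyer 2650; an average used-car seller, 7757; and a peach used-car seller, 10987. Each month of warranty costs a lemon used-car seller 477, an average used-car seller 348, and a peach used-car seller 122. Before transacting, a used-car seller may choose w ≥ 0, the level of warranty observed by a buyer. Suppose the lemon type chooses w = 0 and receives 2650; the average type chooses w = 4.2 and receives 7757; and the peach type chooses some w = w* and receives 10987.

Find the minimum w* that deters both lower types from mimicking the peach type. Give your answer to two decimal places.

Lemon type (on-path payoff 2650) won't mimic when 2650 ≥ 10987 − 477·w*, i.e. w* ≥ 17.48.
Average type (on-path payoff 7757 − 348×4.2 = 6295.4) won't mimic when 6295.4 ≥ 10987 − 348·w*, i.e. w* ≥ 13.48.
Both must hold, so w* = max(17.48, 13.48) = 17.48. The lemon type's constraint binds.

17.48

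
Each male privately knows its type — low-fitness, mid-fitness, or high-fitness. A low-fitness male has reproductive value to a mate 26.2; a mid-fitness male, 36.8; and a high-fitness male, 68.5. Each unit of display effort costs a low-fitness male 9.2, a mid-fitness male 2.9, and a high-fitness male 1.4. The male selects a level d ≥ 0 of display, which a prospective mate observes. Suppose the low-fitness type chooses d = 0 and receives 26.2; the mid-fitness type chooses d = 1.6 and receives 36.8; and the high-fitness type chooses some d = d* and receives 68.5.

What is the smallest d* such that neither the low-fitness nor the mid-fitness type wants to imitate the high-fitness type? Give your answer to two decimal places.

Low-fitness type (on-path payoff 26.2) won't mimic when 26.2 ≥ 68.5 − 9.2·d*, i.e. d* ≥ 4.60.
Mid-fitness type (on-path payoff 36.8 − 2.9×1.6 = 32.16) won't mimic when 32.16 ≥ 68.5 − 2.9·d*, i.e. d* ≥ 12.53.
Both must hold, so d* = max(4.60, 12.53) = 12.53. The mid-fitness type's constraint binds.

12.53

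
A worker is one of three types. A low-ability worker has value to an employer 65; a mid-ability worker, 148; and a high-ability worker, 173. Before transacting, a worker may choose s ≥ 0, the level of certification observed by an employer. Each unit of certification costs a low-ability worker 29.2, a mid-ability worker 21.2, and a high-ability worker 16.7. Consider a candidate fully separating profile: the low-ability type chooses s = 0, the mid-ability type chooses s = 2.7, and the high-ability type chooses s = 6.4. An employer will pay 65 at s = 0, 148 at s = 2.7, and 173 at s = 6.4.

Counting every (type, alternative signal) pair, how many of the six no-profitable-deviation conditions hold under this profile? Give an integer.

4

Low-ability (own payoff 65): to s=2.7 gives 148 − 29.2×2.7 = 69.16 → profitable ✗; to s=6.4 gives 173 − 29.2×6.4 = -13.88 → no gain ✓.
High-ability (own payoff 173 − 16.7×6.4 = 66.12): to s=0 gives 65 → no gain ✓; to s=2.7 gives 148 − 16.7×2.7 = 102.91 → profitable ✗.
Mid-ability (own payoff 148 − 21.2×2.7 = 90.76): to s=0 gives 65 → no gain ✓; to s=6.4 gives 173 − 21.2×6.4 = 37.32 → no gain ✓.
4 of the 6 constraints hold; not an equilibrium.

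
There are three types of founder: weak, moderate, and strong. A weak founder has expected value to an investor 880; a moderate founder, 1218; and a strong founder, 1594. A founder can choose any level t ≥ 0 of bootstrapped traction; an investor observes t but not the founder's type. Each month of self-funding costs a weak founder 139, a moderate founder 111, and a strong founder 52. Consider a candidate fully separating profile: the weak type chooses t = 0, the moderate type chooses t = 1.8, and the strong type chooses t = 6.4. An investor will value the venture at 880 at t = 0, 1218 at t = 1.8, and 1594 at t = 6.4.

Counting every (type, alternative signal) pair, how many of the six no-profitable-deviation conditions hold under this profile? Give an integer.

Moderate (own payoff 1218 − 111×1.8 = 1018.2): to t=0 gives 880 → no gain ✓; to t=6.4 gives 1594 − 111×6.4 = 883.6 → no gain ✓.
Strong (own payoff 1594 − 52×6.4 = 1261.2): to t=0 gives 880 → no gain ✓; to t=1.8 gives 1218 − 52×1.8 = 1124.4 → no gain ✓.
Weak (own payoff 880): to t=1.8 gives 1218 − 139×1.8 = 967.8 → profitable ✗; to t=6.4 gives 1594 − 139×6.4 = 704.4 → no gain ✓.
5 of the 6 constraints hold; not an equilibrium.

5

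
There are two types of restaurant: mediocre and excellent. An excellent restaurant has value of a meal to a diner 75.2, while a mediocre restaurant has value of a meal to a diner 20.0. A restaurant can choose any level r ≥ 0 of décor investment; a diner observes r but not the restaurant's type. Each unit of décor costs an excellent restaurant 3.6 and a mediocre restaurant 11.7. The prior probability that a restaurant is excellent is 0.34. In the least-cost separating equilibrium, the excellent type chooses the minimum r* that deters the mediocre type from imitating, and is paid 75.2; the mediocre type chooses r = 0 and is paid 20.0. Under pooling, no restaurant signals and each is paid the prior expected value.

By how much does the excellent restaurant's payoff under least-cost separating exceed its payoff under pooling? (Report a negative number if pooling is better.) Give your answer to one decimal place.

19.4

Least-cost separating signal: r* solves 20.0 = 75.2 − 11.7·r*, so r* = (75.2 − 20.0)/11.7 ≈ 4.7179.
Excellent type's separating payoff: 75.2 − 3.6 × r* = 75.2 − 3.6 × (75.2 − 20.0)/11.7 = 75.2 − 198.72/11.7 ≈ 58.215.
Pooling payoff: 0.34 × 75.2 + 0.66 × 20.0 = 38.768.
Difference: 58.215 − 38.768 = 19.447, i.e. 19.4 to one decimal place.
The excellent type prefers to separate.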